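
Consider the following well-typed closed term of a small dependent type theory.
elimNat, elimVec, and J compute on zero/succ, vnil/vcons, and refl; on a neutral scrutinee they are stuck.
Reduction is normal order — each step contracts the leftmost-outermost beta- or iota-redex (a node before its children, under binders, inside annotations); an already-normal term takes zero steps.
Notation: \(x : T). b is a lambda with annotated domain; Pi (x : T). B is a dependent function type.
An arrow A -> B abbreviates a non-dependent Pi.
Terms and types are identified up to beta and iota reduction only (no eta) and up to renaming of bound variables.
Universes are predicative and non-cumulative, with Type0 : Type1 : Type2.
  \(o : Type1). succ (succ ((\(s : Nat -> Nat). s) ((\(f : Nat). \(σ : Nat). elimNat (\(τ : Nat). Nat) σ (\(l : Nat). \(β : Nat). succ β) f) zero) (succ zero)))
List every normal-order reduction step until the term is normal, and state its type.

normal-order reduction:
  \(o : Type1). succ (succ ((\(s : Nat -> Nat). s) ((\(f : Nat). \(σ : Nat). elimNat (\(τ : Nat). Nat) σ (\(l : Nat). \(β : Nat). succ β) f) zero) (succ zero)))
  ~> \(o : Type1). succ (succ ((\(s : Nat). \(f : Nat). elimNat (\(σ : Nat). Nat) f (\(τ : Nat). \(l : Nat). succ l) s) zero (succ zero)))
  ~> \(o : Type1). succ (succ ((\(s : Nat). elimNat (\(f : Nat). Nat) s (\(σ : Nat). \(τ : Nat). succ τ) zero) (succ zero)))
  ~> \(o : Type1). succ (succ (elimNat (\(s : Nat). Nat) (succ zero) (\(f : Nat). \(σ : Nat). succ σ) zero))
  ~> \(o : Type1). succ (succ (succ zero))
inferred type:
  Type1 -> Nat


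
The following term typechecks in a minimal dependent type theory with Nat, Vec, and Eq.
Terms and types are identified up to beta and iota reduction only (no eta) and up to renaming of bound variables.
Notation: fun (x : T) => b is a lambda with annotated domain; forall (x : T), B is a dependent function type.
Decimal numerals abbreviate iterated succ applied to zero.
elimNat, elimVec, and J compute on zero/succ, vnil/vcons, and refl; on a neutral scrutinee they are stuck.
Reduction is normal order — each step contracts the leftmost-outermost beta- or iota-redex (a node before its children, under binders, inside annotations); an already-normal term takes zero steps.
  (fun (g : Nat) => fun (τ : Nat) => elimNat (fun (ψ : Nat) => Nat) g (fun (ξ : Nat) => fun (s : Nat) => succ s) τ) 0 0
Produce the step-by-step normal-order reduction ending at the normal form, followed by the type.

reduction (normal order):
  (fun (g : Nat) => fun (τ : Nat) => elimNat (fun (ψ : Nat) => Nat) g (fun (ξ : Nat) => fun (s : Nat) => succ s) τ) 0 0
  ~> (fun (g : Nat) => elimNat (fun (τ : Nat) => Nat) 0 (fun (ψ : Nat) => fun (ξ : Nat) => succ ξ) g) 0
  ~> elimNat (fun (g : Nat) => Nat) 0 (fun (τ : Nat) => fun (ψ : Nat) => succ ψ) 0
  ~> 0
inferred type:
  Nat


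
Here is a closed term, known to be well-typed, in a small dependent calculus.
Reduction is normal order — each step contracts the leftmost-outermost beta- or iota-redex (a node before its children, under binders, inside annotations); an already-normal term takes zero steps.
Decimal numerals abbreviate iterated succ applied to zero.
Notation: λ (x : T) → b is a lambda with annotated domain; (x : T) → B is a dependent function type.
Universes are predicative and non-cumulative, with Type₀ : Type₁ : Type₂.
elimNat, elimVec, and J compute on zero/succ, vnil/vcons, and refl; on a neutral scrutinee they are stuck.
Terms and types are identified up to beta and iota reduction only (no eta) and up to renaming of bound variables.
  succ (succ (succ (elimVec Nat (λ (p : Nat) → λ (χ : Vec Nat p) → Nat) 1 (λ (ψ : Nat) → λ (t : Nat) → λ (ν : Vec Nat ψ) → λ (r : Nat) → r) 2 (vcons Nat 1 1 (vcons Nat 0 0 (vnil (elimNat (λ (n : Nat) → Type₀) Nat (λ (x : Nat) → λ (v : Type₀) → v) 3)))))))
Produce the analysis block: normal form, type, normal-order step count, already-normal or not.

normal form:
  4
the term's type:
  Nat
reduction steps (normal order): 11
started in normal form: no
first contracted redex: an elimVec iota-redex


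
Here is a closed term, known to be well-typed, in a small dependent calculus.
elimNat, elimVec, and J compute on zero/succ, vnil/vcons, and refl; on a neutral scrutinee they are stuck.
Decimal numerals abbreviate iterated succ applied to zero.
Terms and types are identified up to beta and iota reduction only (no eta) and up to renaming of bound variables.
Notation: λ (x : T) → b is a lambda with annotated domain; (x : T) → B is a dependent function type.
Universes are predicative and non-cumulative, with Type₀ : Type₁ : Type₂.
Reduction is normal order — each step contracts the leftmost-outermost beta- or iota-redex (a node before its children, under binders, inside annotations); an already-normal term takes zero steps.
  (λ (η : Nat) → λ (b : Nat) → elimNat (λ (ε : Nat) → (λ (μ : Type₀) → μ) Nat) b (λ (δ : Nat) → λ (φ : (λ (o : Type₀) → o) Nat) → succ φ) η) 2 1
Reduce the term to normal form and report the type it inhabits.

reduced normal form:
  3
type:
  Nat
observation: the leftmost-outermost redex is a beta-redex, and normalization takes 9 steps.


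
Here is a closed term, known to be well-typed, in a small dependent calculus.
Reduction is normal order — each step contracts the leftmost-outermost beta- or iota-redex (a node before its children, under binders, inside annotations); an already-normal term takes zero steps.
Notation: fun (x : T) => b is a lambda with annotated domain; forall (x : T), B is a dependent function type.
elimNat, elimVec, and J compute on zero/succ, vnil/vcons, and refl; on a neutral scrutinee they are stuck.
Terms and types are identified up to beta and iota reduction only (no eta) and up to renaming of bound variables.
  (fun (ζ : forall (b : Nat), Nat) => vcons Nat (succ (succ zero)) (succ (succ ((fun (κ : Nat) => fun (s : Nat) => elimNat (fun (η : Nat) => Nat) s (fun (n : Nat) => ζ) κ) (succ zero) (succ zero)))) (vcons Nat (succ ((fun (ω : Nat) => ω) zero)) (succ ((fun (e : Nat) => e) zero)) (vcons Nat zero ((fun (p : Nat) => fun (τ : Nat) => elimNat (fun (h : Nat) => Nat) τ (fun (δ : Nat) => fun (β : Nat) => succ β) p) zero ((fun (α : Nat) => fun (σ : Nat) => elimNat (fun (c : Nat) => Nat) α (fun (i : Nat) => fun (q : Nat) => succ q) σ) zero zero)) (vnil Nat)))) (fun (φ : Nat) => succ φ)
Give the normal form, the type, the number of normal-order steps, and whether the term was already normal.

reduced normal form:
  vcons Nat (succ (succ zero)) (succ (succ (succ (succ zero)))) (vcons Nat (succ zero) (succ zero) (vcons Nat zero zero (vnil Nat)))
type:
  Vec Nat (succ (succ (succ zero)))
reduction steps (normal order): 15
term was already normal: no
first contracted redex: a beta-redex


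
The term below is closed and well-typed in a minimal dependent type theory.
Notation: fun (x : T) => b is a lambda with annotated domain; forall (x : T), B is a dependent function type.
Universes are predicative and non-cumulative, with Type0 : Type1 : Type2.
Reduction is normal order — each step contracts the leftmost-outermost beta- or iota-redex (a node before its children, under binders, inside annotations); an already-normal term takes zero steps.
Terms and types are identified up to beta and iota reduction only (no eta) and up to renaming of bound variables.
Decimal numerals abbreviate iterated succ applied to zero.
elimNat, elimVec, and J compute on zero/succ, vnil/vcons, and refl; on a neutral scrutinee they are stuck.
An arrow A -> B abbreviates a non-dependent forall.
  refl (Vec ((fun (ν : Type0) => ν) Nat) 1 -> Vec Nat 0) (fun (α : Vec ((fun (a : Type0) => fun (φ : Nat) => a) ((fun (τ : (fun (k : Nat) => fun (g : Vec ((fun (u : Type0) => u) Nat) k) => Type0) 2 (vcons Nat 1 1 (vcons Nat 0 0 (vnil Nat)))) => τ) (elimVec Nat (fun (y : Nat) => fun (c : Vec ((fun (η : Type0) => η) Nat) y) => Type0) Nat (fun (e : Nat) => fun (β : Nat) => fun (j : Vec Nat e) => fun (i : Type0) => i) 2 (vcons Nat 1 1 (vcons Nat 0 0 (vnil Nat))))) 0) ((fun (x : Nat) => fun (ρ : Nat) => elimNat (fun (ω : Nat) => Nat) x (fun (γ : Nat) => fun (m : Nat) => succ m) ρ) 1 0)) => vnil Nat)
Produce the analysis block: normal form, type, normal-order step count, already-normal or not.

resulting normal form:
  refl (Vec Nat 1 -> Vec Nat 0) (fun (ν : Vec Nat 1) => vnil Nat)
the term's type:
  Eq (Vec Nat 1 -> Vec Nat 0) (fun (ν : Vec Nat 1) => vnil Nat) (fun (α : Vec Nat 1) => vnil Nat)
reduction steps (normal order): 18
already normal: no
first contracted redex: a beta-redex


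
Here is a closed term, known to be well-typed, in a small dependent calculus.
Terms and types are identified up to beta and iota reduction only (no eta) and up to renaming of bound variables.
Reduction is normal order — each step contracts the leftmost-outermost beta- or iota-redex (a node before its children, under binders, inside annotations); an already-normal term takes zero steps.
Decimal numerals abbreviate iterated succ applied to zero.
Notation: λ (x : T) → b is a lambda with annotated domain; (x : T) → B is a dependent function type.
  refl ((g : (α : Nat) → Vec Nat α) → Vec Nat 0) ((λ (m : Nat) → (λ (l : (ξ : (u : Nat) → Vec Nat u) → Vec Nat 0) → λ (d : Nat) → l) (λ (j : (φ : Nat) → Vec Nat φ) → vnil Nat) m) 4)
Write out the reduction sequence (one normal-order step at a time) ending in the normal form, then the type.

normal-order reduction:
  refl ((g : (α : Nat) → Vec Nat α) → Vec Nat 0) ((λ (m : Nat) → (λ (l : (ξ : (u : Nat) → Vec Nat u) → Vec Nat 0) → λ (d : Nat) → l) (λ (j : (φ : Nat) → Vec Nat φ) → vnil Nat) m) 4)
  ~> refl ((g : (α : Nat) → Vec Nat α) → Vec Nat 0) ((λ (m : (l : (ξ : Nat) → Vec Nat ξ) → Vec Nat 0) → λ (u : Nat) → m) (λ (d : (j : Nat) → Vec Nat j) → vnil Nat) 4)
  ~> refl ((g : (α : Nat) → Vec Nat α) → Vec Nat 0) ((λ (m : Nat) → λ (l : (ξ : Nat) → Vec Nat ξ) → vnil Nat) 4)
  ~> refl ((g : (α : Nat) → Vec Nat α) → Vec Nat 0) (λ (m : (l : Nat) → Vec Nat l) → vnil Nat)
the term's type:
  Eq ((g : (α : Nat) → Vec Nat α) → Vec Nat 0) (λ (m : (l : Nat) → Vec Nat l) → vnil Nat) (λ (ξ : (u : Nat) → Vec Nat u) → vnil Nat)


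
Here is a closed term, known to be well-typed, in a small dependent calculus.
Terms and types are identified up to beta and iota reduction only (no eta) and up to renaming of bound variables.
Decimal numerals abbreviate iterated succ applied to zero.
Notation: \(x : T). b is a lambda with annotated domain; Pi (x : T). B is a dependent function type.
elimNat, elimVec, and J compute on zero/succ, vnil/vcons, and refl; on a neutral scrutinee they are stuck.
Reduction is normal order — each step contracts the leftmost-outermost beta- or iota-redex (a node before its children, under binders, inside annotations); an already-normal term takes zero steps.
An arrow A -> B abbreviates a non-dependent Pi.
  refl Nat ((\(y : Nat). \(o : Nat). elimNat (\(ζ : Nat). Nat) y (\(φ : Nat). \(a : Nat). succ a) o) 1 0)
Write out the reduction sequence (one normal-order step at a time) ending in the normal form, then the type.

normal-order reduction:
  refl Nat ((\(y : Nat). \(o : Nat). elimNat (\(ζ : Nat). Nat) y (\(φ : Nat). \(a : Nat). succ a) o) 1 0)
  ~> refl Nat ((\(y : Nat). elimNat (\(o : Nat). Nat) 1 (\(ζ : Nat). \(φ : Nat). succ φ) y) 0)
  ~> refl Nat (elimNat (\(y : Nat). Nat) 1 (\(o : Nat). \(ζ : Nat). succ ζ) 0)
  ~> refl Nat 1
the term's type:
  Eq Nat 1 1


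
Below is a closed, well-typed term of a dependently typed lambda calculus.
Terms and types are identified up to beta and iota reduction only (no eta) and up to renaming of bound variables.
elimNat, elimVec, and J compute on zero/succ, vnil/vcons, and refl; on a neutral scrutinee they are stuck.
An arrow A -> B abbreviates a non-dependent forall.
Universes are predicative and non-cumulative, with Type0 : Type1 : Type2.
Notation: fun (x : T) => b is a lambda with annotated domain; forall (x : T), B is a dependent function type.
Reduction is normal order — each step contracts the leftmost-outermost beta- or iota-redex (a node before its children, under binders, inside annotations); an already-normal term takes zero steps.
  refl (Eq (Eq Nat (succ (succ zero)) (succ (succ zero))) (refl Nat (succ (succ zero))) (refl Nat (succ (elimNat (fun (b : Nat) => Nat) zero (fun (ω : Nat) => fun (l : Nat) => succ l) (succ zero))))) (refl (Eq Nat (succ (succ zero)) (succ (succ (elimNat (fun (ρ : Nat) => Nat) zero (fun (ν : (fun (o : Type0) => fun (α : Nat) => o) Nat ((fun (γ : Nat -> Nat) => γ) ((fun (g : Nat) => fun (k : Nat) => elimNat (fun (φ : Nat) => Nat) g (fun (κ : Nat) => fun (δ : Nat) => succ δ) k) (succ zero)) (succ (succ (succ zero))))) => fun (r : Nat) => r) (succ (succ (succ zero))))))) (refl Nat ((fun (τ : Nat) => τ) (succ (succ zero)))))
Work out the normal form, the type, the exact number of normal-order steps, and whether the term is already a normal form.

resulting normal form:
  refl (Eq (Eq Nat (succ (succ zero)) (succ (succ zero))) (refl Nat (succ (succ zero))) (refl Nat (succ (succ zero)))) (refl (Eq Nat (succ (succ zero)) (succ (succ zero))) (refl Nat (succ (succ zero))))
inferred type:
  Eq (Eq (Eq Nat (succ (succ zero)) (succ (succ zero))) (refl Nat (succ (succ zero))) (refl Nat (succ (succ zero)))) (refl (Eq Nat (succ (succ zero)) (succ (succ zero))) (refl Nat (succ (succ zero)))) (refl (Eq Nat (succ (succ zero)) (succ (succ zero))) (refl Nat (succ (succ zero))))
steps to reach normal form (normal order): 15
term was already normal: no
first redex: an elimNat iota-redex


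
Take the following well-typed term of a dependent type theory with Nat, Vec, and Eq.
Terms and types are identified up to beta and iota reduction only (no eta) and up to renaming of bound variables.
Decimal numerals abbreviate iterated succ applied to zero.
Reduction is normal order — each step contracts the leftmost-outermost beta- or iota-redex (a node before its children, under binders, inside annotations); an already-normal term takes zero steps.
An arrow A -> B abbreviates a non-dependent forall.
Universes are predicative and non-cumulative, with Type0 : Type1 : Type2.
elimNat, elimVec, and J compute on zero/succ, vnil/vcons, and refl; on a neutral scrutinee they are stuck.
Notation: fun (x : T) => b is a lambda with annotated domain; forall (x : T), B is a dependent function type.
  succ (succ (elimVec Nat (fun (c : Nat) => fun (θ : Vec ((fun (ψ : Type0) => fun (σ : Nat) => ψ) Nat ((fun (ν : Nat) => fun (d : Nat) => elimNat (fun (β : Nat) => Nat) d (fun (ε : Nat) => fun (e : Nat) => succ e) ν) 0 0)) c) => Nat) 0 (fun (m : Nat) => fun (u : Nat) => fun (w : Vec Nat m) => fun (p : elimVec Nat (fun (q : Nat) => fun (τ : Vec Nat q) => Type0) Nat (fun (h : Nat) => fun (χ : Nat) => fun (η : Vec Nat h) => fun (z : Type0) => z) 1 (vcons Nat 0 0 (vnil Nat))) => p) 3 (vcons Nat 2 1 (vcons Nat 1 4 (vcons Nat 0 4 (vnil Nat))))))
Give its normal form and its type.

reduced normal form:
  2
the term's type:
  Nat
observation: the first redex contracted is an elimVec iota-redex; the normal form is reached in 16 normal-order steps.


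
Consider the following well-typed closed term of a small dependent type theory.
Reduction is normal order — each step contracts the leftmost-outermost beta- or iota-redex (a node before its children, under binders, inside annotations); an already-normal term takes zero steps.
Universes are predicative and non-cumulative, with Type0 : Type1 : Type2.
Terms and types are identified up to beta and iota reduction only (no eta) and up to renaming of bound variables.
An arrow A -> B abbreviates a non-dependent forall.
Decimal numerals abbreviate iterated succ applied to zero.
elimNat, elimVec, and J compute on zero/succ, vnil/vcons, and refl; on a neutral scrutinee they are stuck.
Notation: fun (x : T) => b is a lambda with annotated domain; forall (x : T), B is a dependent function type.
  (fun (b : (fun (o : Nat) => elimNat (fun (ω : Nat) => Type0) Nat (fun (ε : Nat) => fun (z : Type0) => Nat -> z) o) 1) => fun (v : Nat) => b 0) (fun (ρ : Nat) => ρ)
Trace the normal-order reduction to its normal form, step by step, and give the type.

normal-order reduction sequence:
  (fun (b : (fun (o : Nat) => elimNat (fun (ω : Nat) => Type0) Nat (fun (ε : Nat) => fun (z : Type0) => Nat -> z) o) 1) => fun (v : Nat) => b 0) (fun (ρ : Nat) => ρ)
  ~> fun (b : Nat) => (fun (o : Nat) => o) 0
  ~> fun (b : Nat) => 0
inferred type:
  Nat -> Nat


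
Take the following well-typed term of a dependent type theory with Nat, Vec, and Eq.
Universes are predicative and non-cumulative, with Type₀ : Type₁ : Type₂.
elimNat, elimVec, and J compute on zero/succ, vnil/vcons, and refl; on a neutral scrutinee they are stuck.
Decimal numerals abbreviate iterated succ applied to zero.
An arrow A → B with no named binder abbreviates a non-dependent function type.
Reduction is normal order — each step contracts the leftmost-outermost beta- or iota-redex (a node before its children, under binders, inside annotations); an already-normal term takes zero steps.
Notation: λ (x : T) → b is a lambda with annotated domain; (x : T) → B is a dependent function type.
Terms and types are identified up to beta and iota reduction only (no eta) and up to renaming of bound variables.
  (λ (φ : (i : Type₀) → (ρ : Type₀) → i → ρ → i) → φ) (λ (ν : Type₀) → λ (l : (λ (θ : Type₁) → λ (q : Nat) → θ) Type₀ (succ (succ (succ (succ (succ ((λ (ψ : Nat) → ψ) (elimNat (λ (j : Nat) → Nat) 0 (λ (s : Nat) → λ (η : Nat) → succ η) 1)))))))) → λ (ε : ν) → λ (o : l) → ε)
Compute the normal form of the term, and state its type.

reduced normal form:
  λ (φ : Type₀) → λ (i : Type₀) → λ (ρ : φ) → λ (ν : i) → ρ
type:
  (φ : Type₀) → (i : Type₀) → φ → i → φ
observation: the leftmost-outermost redex is a beta-redex, and normalization takes 3 steps.


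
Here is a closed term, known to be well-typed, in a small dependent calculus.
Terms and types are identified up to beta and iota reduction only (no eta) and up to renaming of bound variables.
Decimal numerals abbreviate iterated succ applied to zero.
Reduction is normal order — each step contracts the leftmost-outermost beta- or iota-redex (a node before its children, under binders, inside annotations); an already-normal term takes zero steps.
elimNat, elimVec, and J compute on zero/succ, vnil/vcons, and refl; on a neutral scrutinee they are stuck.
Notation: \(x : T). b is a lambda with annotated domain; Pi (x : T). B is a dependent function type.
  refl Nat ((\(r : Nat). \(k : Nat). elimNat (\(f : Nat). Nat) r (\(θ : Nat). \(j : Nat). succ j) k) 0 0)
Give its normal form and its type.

normal form:
  refl Nat 0
type:
  Eq Nat 0 0


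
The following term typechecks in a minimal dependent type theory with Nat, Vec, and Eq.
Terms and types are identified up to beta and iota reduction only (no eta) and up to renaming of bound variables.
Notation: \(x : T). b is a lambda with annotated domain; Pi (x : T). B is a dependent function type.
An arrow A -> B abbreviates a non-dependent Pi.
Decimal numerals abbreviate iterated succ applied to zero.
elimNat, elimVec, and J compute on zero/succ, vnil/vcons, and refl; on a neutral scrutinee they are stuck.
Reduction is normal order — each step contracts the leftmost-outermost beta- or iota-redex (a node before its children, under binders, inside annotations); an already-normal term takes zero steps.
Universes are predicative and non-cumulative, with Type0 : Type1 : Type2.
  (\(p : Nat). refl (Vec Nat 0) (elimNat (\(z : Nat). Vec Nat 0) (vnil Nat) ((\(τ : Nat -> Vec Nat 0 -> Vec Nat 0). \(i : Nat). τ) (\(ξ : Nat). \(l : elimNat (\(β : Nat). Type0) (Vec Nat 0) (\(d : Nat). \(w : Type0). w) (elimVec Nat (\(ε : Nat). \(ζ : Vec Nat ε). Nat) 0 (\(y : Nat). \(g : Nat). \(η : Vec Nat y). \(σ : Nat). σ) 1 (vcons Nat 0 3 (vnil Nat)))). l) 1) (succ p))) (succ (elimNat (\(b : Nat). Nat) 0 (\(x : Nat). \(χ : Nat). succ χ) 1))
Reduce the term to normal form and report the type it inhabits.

normal form:
  refl (Vec Nat 0) (vnil Nat)
type:
  Eq (Vec Nat 0) (vnil Nat) (vnil Nat)
observation: contracting a beta-redex first, the term normalizes in 28 steps.


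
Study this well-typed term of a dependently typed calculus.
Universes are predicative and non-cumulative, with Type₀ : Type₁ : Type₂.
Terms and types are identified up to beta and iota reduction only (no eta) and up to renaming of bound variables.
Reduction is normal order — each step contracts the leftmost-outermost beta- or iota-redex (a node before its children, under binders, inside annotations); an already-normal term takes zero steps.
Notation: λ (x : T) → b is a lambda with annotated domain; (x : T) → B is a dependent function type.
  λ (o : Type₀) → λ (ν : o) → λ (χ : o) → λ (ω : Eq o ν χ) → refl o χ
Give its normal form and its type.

resulting normal form:
  λ (o : Type₀) → λ (ν : o) → λ (χ : o) → λ (ω : Eq o ν χ) → refl o χ
inferred type:
  (o : Type₀) → (ν : o) → (χ : o) → (ω : Eq o ν χ) → Eq o χ χ
observation: the term is already in normal form.


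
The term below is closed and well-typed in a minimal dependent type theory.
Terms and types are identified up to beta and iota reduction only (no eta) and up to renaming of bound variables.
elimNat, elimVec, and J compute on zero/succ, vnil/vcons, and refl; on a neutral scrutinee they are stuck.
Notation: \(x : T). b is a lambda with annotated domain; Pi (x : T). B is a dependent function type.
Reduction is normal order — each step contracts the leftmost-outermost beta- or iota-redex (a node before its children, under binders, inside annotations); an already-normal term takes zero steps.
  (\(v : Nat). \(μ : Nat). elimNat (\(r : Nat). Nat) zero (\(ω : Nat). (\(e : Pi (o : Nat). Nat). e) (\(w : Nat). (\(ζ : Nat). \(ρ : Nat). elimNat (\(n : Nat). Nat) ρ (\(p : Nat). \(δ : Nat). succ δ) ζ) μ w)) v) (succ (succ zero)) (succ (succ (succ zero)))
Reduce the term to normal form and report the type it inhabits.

resulting normal form:
  succ (succ (succ (succ (succ (succ zero)))))
type:
  Nat
observation: the first redex contracted is a beta-redex; the normal form is reached in 35 normal-order steps.


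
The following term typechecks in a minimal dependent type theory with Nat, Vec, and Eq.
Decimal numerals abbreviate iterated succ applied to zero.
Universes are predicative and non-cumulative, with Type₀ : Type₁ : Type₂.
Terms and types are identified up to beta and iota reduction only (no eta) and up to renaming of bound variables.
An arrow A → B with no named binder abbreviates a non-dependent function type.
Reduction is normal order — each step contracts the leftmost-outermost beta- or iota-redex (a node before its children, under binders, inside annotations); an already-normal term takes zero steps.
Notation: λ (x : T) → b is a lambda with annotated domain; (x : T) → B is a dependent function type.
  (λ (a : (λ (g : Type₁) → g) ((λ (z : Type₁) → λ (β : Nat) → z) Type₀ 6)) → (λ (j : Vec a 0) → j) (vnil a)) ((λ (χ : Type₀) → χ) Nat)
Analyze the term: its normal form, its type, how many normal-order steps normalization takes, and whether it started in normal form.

normal form:
  vnil Nat
type:
  Vec Nat 0
normal-order step count: 3
term was already normal: no
first redex: a beta-redex


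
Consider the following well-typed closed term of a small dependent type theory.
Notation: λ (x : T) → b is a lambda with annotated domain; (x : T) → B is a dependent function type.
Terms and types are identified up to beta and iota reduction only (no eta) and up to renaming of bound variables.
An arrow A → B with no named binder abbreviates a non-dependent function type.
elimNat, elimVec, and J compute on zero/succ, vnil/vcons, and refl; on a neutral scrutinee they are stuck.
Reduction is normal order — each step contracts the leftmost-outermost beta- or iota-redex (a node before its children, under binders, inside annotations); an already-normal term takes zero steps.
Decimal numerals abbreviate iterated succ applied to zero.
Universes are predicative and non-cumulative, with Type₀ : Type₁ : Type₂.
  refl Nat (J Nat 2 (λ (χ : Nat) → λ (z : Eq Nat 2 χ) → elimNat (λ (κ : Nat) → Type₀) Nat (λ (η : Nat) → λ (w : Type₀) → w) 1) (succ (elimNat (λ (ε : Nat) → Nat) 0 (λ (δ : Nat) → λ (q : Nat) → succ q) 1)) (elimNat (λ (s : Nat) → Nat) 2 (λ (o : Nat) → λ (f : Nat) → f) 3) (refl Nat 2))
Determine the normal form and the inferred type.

normal form:
  refl Nat 2
type:
  Eq Nat 2 2
observation: the leftmost-outermost redex is a J iota-redex, and normalization takes 5 steps.


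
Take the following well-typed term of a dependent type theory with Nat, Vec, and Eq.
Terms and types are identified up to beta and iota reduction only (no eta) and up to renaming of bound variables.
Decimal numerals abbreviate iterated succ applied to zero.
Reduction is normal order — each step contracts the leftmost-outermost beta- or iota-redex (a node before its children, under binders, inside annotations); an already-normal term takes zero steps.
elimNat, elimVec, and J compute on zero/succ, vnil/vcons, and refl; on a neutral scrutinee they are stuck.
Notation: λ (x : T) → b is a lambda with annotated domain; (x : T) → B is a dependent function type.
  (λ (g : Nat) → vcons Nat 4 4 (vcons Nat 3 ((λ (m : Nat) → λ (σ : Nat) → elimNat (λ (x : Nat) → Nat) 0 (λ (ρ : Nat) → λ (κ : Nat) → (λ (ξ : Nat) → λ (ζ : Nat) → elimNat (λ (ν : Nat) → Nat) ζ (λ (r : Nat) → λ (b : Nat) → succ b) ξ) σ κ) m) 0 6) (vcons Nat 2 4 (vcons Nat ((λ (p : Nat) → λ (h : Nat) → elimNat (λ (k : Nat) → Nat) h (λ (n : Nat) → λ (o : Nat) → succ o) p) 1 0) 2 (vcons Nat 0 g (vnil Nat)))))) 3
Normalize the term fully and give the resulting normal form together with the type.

resulting normal form:
  vcons Nat 4 4 (vcons Nat 3 0 (vcons Nat 2 4 (vcons Nat 1 2 (vcons Nat 0 3 (vnil Nat)))))
the term's type:
  Vec Nat 5


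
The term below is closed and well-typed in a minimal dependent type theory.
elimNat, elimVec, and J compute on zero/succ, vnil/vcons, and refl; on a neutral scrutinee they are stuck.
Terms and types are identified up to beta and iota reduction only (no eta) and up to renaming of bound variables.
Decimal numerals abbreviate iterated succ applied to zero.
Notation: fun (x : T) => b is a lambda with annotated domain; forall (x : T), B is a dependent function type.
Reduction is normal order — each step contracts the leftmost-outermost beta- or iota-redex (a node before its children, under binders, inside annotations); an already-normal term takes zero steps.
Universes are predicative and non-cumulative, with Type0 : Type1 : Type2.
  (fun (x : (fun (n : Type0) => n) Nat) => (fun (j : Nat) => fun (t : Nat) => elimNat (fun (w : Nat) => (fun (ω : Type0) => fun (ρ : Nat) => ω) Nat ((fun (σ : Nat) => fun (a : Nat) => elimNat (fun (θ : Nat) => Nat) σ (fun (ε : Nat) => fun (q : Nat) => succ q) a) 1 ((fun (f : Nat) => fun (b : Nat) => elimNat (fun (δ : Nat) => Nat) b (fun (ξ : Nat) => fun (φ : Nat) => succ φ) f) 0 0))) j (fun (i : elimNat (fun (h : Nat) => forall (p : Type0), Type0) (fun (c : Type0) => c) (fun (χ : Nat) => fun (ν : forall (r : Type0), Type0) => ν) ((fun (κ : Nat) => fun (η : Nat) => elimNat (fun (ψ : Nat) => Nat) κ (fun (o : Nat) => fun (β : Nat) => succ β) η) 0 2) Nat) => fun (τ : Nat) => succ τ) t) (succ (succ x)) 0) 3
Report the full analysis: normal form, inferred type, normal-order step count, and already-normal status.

normal form:
  5
type:
  Nat
steps to reach normal form (normal order): 4
started in normal form: no
first contracted redex: a beta-redex


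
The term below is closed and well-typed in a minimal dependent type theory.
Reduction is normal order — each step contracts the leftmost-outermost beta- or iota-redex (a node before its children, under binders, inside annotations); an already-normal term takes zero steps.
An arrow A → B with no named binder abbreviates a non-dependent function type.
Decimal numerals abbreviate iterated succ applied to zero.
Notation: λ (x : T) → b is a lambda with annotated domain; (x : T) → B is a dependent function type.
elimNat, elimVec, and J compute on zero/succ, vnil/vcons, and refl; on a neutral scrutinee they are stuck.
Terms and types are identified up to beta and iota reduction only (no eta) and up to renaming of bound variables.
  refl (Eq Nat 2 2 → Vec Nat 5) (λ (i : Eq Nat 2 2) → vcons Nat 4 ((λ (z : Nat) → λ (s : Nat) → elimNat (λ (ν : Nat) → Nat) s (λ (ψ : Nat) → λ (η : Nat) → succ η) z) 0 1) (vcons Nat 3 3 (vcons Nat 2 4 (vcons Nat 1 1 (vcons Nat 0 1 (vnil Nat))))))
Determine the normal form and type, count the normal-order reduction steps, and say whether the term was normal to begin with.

normal form:
  refl (Eq Nat 2 2 → Vec Nat 5) (λ (i : Eq Nat 2 2) → vcons Nat 4 1 (vcons Nat 3 3 (vcons Nat 2 4 (vcons Nat 1 1 (vcons Nat 0 1 (vnil Nat))))))
inferred type:
  Eq (Eq Nat 2 2 → Vec Nat 5) (λ (i : Eq Nat 2 2) → vcons Nat 4 1 (vcons Nat 3 3 (vcons Nat 2 4 (vcons Nat 1 1 (vcons Nat 0 1 (vnil Nat)))))) (λ (z : Eq Nat 2 2) → vcons Nat 4 1 (vcons Nat 3 3 (vcons Nat 2 4 (vcons Nat 1 1 (vcons Nat 0 1 (vnil Nat))))))
steps to reach normal form (normal order): 3
term was already normal: no
first contracted redex: a beta-redex


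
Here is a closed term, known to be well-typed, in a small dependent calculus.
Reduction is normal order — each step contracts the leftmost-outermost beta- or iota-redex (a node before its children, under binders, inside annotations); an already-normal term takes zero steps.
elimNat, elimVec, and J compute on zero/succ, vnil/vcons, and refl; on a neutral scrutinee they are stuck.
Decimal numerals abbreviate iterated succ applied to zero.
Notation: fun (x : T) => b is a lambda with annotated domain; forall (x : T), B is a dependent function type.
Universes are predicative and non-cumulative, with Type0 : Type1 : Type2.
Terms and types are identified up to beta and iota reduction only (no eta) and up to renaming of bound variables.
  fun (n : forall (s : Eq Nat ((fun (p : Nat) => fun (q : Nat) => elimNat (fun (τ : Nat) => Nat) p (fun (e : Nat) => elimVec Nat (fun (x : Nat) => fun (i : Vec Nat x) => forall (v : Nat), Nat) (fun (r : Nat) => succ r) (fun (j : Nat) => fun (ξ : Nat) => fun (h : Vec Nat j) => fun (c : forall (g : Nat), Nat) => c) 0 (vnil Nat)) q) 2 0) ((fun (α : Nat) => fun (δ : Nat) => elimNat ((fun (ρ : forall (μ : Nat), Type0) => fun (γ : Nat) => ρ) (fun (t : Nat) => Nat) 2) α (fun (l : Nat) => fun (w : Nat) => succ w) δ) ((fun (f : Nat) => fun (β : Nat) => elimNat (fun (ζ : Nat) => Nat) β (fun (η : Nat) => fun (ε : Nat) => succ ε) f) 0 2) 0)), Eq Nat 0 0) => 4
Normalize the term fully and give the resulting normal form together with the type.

reduced normal form:
  fun (n : forall (s : Eq Nat 2 2), Eq Nat 0 0) => 4
type:
  forall (n : forall (s : Eq Nat 2 2), Eq Nat 0 0), Nat
observation: the first redex contracted is a beta-redex; the normal form is reached in 9 normal-order steps.


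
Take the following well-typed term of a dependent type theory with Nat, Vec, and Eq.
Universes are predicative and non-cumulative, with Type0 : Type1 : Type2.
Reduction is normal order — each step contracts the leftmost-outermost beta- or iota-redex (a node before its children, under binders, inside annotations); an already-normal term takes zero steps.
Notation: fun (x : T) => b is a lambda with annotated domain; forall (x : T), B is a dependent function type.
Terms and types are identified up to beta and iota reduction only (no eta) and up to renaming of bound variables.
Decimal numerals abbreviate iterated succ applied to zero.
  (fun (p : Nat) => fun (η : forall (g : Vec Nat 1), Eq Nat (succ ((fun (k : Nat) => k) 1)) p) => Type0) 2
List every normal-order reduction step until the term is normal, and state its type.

reduction (normal order):
  (fun (p : Nat) => fun (η : forall (g : Vec Nat 1), Eq Nat (succ ((fun (k : Nat) => k) 1)) p) => Type0) 2
  ~> fun (p : forall (η : Vec Nat 1), Eq Nat (succ ((fun (g : Nat) => g) 1)) 2) => Type0
  ~> fun (p : forall (η : Vec Nat 1), Eq Nat 2 2) => Type0
type:
  forall (p : forall (η : Vec Nat 1), Eq Nat 2 2), Type1


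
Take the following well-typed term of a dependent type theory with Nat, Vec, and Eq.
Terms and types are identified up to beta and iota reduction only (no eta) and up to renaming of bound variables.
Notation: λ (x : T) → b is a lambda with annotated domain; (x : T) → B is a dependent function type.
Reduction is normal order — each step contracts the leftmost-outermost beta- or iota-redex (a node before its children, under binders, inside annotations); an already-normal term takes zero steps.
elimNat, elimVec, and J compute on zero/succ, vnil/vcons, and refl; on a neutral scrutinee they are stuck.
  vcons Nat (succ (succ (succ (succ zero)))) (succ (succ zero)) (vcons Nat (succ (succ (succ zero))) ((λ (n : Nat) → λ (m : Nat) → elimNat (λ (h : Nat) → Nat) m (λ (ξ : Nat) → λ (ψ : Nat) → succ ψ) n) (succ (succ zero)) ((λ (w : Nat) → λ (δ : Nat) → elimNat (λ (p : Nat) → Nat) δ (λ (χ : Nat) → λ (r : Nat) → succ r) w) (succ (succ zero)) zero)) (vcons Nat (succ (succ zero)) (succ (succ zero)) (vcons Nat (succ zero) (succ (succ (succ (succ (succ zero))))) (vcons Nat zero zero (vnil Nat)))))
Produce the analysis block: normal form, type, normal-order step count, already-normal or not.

reduced normal form:
  vcons Nat (succ (succ (succ (succ zero)))) (succ (succ zero)) (vcons Nat (succ (succ (succ zero))) (succ (succ (succ (succ zero)))) (vcons Nat (succ (succ zero)) (succ (succ zero)) (vcons Nat (succ zero) (succ (succ (succ (succ (succ zero))))) (vcons Nat zero zero (vnil Nat)))))
inferred type:
  Vec Nat (succ (succ (succ (succ (succ zero)))))
reduction steps (normal order): 18
started in normal form: no
first redex: a beta-redex


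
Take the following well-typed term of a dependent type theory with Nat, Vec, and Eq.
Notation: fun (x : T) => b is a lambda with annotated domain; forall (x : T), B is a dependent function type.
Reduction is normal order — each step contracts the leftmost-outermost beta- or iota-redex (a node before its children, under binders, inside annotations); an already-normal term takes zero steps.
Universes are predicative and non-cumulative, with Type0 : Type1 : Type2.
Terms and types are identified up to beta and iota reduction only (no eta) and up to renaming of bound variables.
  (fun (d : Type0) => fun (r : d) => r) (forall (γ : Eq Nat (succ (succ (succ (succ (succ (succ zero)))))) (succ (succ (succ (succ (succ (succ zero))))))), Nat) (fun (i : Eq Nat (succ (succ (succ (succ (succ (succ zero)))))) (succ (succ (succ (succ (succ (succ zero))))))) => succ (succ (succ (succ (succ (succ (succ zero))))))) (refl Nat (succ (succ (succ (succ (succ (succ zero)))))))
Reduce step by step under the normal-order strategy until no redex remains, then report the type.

normal-order reduction:
  (fun (d : Type0) => fun (r : d) => r) (forall (γ : Eq Nat (succ (succ (succ (succ (succ (succ zero)))))) (succ (succ (succ (succ (succ (succ zero))))))), Nat) (fun (i : Eq Nat (succ (succ (succ (succ (succ (succ zero)))))) (succ (succ (succ (succ (succ (succ zero))))))) => succ (succ (succ (succ (succ (succ (succ zero))))))) (refl Nat (succ (succ (succ (succ (succ (succ zero)))))))
  ~> (fun (d : forall (r : Eq Nat (succ (succ (succ (succ (succ (succ zero)))))) (succ (succ (succ (succ (succ (succ zero))))))), Nat) => d) (fun (γ : Eq Nat (succ (succ (succ (succ (succ (succ zero)))))) (succ (succ (succ (succ (succ (succ zero))))))) => succ (succ (succ (succ (succ (succ (succ zero))))))) (refl Nat (succ (succ (succ (succ (succ (succ zero)))))))
  ~> (fun (d : Eq Nat (succ (succ (succ (succ (succ (succ zero)))))) (succ (succ (succ (succ (succ (succ zero))))))) => succ (succ (succ (succ (succ (succ (succ zero))))))) (refl Nat (succ (succ (succ (succ (succ (succ zero)))))))
  ~> succ (succ (succ (succ (succ (succ (succ zero))))))
the term's type:
  Nat


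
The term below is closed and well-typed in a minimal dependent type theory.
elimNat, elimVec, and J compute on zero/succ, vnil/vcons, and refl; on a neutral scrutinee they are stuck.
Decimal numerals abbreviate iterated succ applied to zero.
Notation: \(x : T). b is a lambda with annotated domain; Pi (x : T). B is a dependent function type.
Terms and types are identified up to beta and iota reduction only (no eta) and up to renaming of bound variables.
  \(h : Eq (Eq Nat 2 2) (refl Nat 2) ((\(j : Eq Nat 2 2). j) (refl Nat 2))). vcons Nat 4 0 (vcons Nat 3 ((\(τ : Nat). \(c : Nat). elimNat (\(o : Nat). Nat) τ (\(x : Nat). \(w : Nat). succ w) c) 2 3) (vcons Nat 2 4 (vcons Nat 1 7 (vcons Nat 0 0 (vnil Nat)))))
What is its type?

type:
  Pi (h : Eq (Eq Nat 2 2) (refl Nat 2) (refl Nat 2)). Vec Nat 5


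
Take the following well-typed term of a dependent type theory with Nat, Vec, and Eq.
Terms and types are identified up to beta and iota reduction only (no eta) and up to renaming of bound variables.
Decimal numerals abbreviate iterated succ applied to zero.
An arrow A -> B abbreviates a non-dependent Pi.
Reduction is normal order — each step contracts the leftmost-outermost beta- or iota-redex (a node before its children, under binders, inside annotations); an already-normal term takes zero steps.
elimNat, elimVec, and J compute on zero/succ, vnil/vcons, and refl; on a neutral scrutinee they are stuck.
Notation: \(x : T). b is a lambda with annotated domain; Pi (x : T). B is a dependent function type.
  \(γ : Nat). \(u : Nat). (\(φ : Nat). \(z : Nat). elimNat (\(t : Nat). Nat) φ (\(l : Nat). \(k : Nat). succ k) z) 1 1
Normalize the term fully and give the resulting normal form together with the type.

resulting normal form:
  \(γ : Nat). \(u : Nat). 2
type:
  Nat -> Nat -> Nat
observation: 6 normal-order steps separate the term from its normal form.


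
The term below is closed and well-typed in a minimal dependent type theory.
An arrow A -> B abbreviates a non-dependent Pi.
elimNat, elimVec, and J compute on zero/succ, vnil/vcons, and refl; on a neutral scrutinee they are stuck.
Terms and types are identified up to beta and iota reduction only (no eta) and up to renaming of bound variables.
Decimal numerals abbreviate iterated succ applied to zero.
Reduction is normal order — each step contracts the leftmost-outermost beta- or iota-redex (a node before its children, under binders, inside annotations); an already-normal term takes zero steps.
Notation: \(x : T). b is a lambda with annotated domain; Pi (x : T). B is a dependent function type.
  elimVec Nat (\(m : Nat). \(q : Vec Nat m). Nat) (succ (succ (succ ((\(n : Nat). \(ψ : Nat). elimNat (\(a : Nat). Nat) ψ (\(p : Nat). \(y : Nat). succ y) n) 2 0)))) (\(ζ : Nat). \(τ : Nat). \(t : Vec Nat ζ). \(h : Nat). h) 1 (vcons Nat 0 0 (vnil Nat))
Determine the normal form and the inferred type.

resulting normal form:
  5
the term's type:
  Nat
observation: the term reaches its normal form after 15 normal-order steps.


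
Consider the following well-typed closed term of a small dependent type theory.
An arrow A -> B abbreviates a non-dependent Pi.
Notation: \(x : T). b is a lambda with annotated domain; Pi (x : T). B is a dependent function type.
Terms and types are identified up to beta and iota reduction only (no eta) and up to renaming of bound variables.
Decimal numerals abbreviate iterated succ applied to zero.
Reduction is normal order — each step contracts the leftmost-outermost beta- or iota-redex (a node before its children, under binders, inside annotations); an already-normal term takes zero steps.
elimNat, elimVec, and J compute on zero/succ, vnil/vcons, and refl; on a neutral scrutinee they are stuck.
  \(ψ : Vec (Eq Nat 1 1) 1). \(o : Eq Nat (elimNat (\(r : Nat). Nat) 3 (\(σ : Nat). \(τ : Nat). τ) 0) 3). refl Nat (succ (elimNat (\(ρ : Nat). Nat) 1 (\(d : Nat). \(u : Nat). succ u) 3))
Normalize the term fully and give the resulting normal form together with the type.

normal form:
  \(ψ : Vec (Eq Nat 1 1) 1). \(o : Eq Nat 3 3). refl Nat 5
inferred type:
  Vec (Eq Nat 1 1) 1 -> Eq Nat 3 3 -> Eq Nat 5 5
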